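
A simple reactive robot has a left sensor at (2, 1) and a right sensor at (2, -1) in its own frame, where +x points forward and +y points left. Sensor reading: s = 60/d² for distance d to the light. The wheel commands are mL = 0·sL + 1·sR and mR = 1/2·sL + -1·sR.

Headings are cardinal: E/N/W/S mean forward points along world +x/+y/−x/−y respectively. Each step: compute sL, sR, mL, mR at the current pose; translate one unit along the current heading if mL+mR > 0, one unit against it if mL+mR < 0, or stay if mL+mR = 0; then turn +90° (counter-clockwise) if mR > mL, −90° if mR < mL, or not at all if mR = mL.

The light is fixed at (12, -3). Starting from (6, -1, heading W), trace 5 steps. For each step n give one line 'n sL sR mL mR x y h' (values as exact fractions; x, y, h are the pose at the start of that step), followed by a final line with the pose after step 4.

0 12/13 60/73 60/73 -342/949 6 -1 W
1 3/4 15/13 15/13 -81/104 5 -1 N
2 60/41 60/29 60/29 -1590/1189 5 0 E
3 30/13 6/5 6/5 -3/65 6 0 S
4 12/13 60/73 60/73 -342/949 6 -1 W
final 5 -1 N

n=0: pose=(6,-1,W); sL=12/13, sR=60/73; mL=60/73, mR=-342/949; mL+mR=6/13 → advance +1; mR−mL=-1122/949 → turn -1·90°
n=1: pose=(5,-1,N); sL=3/4, sR=15/13; mL=15/13, mR=-81/104; mL+mR=3/8 → advance +1; mR−mL=-201/104 → turn -1·90°
n=2: pose=(5,0,E); sL=60/41, sR=60/29; mL=60/29, mR=-1590/1189; mL+mR=30/41 → advance +1; mR−mL=-4050/1189 → turn -1·90°
n=3: pose=(6,0,S); sL=30/13, sR=6/5; mL=6/5, mR=-3/65; mL+mR=15/13 → advance +1; mR−mL=-81/65 → turn -1·90°
n=4: pose=(6,-1,W); sL=12/13, sR=60/73; mL=60/73, mR=-342/949; mL+mR=6/13 → advance +1; mR−mL=-1122/949 → turn -1·90°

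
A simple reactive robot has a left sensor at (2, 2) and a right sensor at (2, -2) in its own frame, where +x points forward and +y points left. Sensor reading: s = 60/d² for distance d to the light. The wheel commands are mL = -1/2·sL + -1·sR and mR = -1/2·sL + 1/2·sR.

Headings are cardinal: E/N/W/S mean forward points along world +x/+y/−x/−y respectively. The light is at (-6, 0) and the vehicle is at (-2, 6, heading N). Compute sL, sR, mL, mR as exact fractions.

left sensor world pos  = (-4, 8); dL² = 68
right sensor world pos = (0, 8); dR² = 100
sL = 60/68 = 15/17
sR = 60/100 = 3/5
mL = -1/2·sL + -1·sR = -177/170
mR = -1/2·sL + 1/2·sR = -12/85

15/17 3/5 -177/170 -12/85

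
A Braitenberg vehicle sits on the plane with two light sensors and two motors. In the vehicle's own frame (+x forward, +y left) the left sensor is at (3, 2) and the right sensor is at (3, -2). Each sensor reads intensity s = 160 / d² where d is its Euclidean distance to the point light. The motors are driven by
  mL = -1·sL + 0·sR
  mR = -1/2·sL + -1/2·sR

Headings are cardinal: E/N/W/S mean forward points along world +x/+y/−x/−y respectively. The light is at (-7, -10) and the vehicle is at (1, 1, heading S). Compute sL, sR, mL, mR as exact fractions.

40/41 8/5 -40/41 -264/205

left sensor world pos  = (3, -2); dL² = 164
right sensor world pos = (-1, -2); dR² = 100
sL = 160/164 = 40/41
sR = 160/100 = 8/5
mL = -1·sL + 0·sR = -40/41
mR = -1/2·sL + -1/2·sR = -264/205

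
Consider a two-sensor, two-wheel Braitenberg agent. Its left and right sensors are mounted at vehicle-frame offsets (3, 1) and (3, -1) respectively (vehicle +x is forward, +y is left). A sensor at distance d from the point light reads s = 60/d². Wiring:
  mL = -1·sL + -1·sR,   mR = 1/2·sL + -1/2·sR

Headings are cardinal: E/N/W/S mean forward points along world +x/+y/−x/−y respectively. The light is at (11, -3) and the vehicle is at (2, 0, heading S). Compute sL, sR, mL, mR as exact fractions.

left sensor world pos  = (3, -3); dL² = 64
right sensor world pos = (1, -3); dR² = 100
sL = 60/64 = 15/16
sR = 60/100 = 3/5
mL = -1·sL + -1·sR = -123/80
mR = 1/2·sL + -1/2·sR = 27/160

15/16 3/5 -123/80 27/160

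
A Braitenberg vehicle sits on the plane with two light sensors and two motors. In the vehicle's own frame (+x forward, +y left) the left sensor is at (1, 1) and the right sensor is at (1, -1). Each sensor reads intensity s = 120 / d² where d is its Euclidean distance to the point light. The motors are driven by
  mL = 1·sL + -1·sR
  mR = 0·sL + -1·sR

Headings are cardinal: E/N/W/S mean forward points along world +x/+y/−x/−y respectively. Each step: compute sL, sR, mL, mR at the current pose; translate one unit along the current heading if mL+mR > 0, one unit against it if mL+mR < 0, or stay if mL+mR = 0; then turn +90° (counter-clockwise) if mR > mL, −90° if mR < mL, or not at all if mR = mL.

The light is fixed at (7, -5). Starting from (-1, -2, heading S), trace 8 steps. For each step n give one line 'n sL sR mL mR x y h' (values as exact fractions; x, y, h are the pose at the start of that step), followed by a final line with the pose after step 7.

n=0: pose=(-1,-2,S); sL=120/53, sR=24/17; mL=768/901, mR=-24/17; mL+mR=-504/901 → advance -1; mR−mL=-120/53 → turn -1·90°
n=1: pose=(-1,-1,W); sL=4/3, sR=60/53; mL=32/159, mR=-60/53; mL+mR=-148/159 → advance -1; mR−mL=-4/3 → turn -1·90°
n=2: pose=(0,-1,N); sL=120/89, sR=120/61; mL=-3360/5429, mR=-120/61; mL+mR=-14040/5429 → advance -1; mR−mL=-120/89 → turn -1·90°
n=3: pose=(0,-2,E); sL=30/13, sR=3; mL=-9/13, mR=-3; mL+mR=-48/13 → advance -1; mR−mL=-30/13 → turn -1·90°
n=4: pose=(-1,-2,S); sL=120/53, sR=24/17; mL=768/901, mR=-24/17; mL+mR=-504/901 → advance -1; mR−mL=-120/53 → turn -1·90°
n=5: pose=(-1,-1,W); sL=4/3, sR=60/53; mL=32/159, mR=-60/53; mL+mR=-148/159 → advance -1; mR−mL=-4/3 → turn -1·90°
n=6: pose=(0,-1,N); sL=120/89, sR=120/61; mL=-3360/5429, mR=-120/61; mL+mR=-14040/5429 → advance -1; mR−mL=-120/89 → turn -1·90°
n=7: pose=(0,-2,E); sL=30/13, sR=3; mL=-9/13, mR=-3; mL+mR=-48/13 → advance -1; mR−mL=-30/13 → turn -1·90°

0 120/53 24/17 768/901 -24/17 -1 -2 S
1 4/3 60/53 32/159 -60/53 -1 -1 W
2 120/89 120/61 -3360/5429 -120/61 0 -1 N
3 30/13 3 -9/13 -3 0 -2 E
4 120/53 24/17 768/901 -24/17 -1 -2 S
5 4/3 60/53 32/159 -60/53 -1 -1 W
6 120/89 120/61 -3360/5429 -120/61 0 -1 N
7 30/13 3 -9/13 -3 0 -2 E
final -1 -2 S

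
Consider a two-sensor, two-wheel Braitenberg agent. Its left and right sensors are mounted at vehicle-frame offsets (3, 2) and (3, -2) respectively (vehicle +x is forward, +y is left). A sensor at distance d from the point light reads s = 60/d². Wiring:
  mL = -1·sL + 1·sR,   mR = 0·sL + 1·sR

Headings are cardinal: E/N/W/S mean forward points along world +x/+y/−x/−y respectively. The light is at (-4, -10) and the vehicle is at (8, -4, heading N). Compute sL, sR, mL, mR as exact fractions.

60/181 60/277 -5760/50137 60/277

left sensor world pos  = (6, -1); dL² = 181
right sensor world pos = (10, -1); dR² = 277
sL = 60/181 = 60/181
sR = 60/277 = 60/277
mL = -1·sL + 1·sR = -5760/50137
mR = 0·sL + 1·sR = 60/277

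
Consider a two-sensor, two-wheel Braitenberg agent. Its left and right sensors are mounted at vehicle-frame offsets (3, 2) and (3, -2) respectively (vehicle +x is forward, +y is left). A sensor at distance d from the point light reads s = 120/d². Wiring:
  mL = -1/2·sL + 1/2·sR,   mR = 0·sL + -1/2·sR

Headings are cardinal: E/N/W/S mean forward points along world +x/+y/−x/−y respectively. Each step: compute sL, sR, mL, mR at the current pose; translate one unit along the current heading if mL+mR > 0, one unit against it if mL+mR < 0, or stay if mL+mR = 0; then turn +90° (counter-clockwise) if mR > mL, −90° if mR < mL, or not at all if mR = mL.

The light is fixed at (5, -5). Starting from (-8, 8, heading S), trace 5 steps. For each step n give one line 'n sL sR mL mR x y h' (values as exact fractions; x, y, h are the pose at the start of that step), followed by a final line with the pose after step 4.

n=0: pose=(-8,8,S); sL=120/221, sR=24/65; mL=-96/1105, mR=-12/65; mL+mR=-60/221 → advance -1; mR−mL=-108/1105 → turn -1·90°
n=1: pose=(-8,9,W); sL=3/10, sR=15/64; mL=-21/640, mR=-15/128; mL+mR=-3/20 → advance -1; mR−mL=-27/320 → turn -1·90°
n=2: pose=(-7,9,N); sL=24/97, sR=120/389; mL=1152/37733, mR=-60/389; mL+mR=-12/97 → advance -1; mR−mL=-6972/37733 → turn -1·90°
n=3: pose=(-7,8,E); sL=20/51, sR=60/101; mL=520/5151, mR=-30/101; mL+mR=-10/51 → advance -1; mR−mL=-2050/5151 → turn -1·90°
n=4: pose=(-8,8,S); sL=120/221, sR=24/65; mL=-96/1105, mR=-12/65; mL+mR=-60/221 → advance -1; mR−mL=-108/1105 → turn -1·90°

0 120/221 24/65 -96/1105 -12/65 -8 8 S
1 3/10 15/64 -21/640 -15/128 -8 9 W
2 24/97 120/389 1152/37733 -60/389 -7 9 N
3 20/51 60/101 520/5151 -30/101 -7 8 E
4 120/221 24/65 -96/1105 -12/65 -8 8 S
final -8 9 W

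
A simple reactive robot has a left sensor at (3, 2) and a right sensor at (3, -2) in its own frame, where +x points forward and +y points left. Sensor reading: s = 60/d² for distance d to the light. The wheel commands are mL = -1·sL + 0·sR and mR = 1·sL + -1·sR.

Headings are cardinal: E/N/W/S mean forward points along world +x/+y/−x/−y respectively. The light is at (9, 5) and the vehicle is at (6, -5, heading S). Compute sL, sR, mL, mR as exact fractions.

6/17 30/97 -6/17 72/1649

left sensor world pos  = (8, -8); dL² = 170
right sensor world pos = (4, -8); dR² = 194
sL = 60/170 = 6/17
sR = 60/194 = 30/97
mL = -1·sL + 0·sR = -6/17
mR = 1·sL + -1·sR = 72/1649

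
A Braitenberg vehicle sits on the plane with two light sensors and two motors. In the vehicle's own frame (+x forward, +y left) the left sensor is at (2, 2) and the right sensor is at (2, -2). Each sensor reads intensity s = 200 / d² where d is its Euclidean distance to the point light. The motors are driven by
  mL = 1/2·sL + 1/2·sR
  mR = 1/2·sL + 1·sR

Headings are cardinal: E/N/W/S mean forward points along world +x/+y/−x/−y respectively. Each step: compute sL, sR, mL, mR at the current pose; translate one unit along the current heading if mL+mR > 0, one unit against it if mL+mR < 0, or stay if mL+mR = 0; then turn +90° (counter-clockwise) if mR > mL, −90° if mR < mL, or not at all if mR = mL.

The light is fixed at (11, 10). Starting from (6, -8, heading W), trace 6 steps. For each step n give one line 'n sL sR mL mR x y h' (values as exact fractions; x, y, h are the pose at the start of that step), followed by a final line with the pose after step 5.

0 200/449 40/61 15080/27389 24060/27389 6 -8 W
1 25/52 25/58 1375/3016 2025/3016 5 -8 S
2 40/61 200/457 15240/27877 21340/27877 5 -9 E
3 100/169 100/149 15900/25181 24350/25181 6 -9 N
4 200/449 40/61 15080/27389 24060/27389 6 -8 W
5 25/52 25/58 1375/3016 2025/3016 5 -8 S
final 5 -9 E

n=0: pose=(6,-8,W); sL=200/449, sR=40/61; mL=15080/27389, mR=24060/27389; mL+mR=39140/27389 → advance +1; mR−mL=20/61 → turn +1·90°
n=1: pose=(5,-8,S); sL=25/52, sR=25/58; mL=1375/3016, mR=2025/3016; mL+mR=425/377 → advance +1; mR−mL=25/116 → turn +1·90°
n=2: pose=(5,-9,E); sL=40/61, sR=200/457; mL=15240/27877, mR=21340/27877; mL+mR=36580/27877 → advance +1; mR−mL=100/457 → turn +1·90°
n=3: pose=(6,-9,N); sL=100/169, sR=100/149; mL=15900/25181, mR=24350/25181; mL+mR=40250/25181 → advance +1; mR−mL=50/149 → turn +1·90°
n=4: pose=(6,-8,W); sL=200/449, sR=40/61; mL=15080/27389, mR=24060/27389; mL+mR=39140/27389 → advance +1; mR−mL=20/61 → turn +1·90°
n=5: pose=(5,-8,S); sL=25/52, sR=25/58; mL=1375/3016, mR=2025/3016; mL+mR=425/377 → advance +1; mR−mL=25/116 → turn +1·90°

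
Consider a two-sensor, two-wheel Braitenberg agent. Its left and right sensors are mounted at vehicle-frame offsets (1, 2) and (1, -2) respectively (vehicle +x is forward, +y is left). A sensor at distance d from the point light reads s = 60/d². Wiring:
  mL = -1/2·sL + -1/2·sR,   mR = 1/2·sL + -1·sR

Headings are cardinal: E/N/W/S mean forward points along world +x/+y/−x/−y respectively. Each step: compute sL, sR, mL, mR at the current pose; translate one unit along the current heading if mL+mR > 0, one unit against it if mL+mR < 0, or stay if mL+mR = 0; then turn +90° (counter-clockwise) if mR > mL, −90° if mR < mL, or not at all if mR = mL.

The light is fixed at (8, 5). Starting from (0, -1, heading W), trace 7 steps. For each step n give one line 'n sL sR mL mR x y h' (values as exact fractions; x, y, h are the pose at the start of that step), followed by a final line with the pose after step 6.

n=0: pose=(0,-1,W); sL=12/29, sR=60/97; mL=-1452/2813, mR=-1158/2813; mL+mR=-90/97 → advance -1; mR−mL=294/2813 → turn +1·90°
n=1: pose=(1,-1,S); sL=30/37, sR=6/13; mL=-306/481, mR=-27/481; mL+mR=-9/13 → advance -1; mR−mL=279/481 → turn +1·90°
n=2: pose=(1,0,E); sL=4/3, sR=12/17; mL=-52/51, mR=-2/51; mL+mR=-18/17 → advance -1; mR−mL=50/51 → turn +1·90°
n=3: pose=(0,0,N); sL=15/29, sR=15/13; mL=-315/377, mR=-675/754; mL+mR=-45/26 → advance -1; mR−mL=-45/754 → turn -1·90°
n=4: pose=(0,-1,E); sL=12/13, sR=60/113; mL=-1068/1469, mR=-102/1469; mL+mR=-90/113 → advance -1; mR−mL=966/1469 → turn +1·90°
n=5: pose=(-1,-1,N); sL=30/73, sR=30/37; mL=-1650/2701, mR=-1635/2701; mL+mR=-45/37 → advance -1; mR−mL=15/2701 → turn +1·90°
n=6: pose=(-1,-2,W); sL=60/181, sR=12/25; mL=-1836/4525, mR=-1422/4525; mL+mR=-18/25 → advance -1; mR−mL=414/4525 → turn +1·90°

0 12/29 60/97 -1452/2813 -1158/2813 0 -1 W
1 30/37 6/13 -306/481 -27/481 1 -1 S
2 4/3 12/17 -52/51 -2/51 1 0 E
3 15/29 15/13 -315/377 -675/754 0 0 N
4 12/13 60/113 -1068/1469 -102/1469 0 -1 E
5 30/73 30/37 -1650/2701 -1635/2701 -1 -1 N
6 60/181 12/25 -1836/4525 -1422/4525 -1 -2 W
final 0 -2 S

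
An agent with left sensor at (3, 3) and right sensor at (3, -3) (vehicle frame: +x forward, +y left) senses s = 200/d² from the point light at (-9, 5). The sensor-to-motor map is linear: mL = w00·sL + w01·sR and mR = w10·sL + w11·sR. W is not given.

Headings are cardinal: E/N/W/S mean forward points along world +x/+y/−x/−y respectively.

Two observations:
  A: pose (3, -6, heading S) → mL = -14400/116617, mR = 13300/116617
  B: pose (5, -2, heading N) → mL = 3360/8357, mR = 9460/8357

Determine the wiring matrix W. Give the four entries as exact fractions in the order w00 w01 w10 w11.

1/2 -1/2 1 -1/2

obs A: pose=(3,-6,S) → sL=200/421, sR=200/277, mL=-14400/116617, mR=13300/116617
obs B: pose=(5,-2,N) → sL=200/137, sR=40/61, mL=3360/8357, mR=9460/8357
sensor matrix S = [[200/421, 200/277], [200/137, 40/61]]; det S = -723648000/974568269
solve [mL_A; mL_B] = S·[w00; w01] and [mR_A; mR_B] = S·[w10; w11]:
  w00 = 1/2, w01 = -1/2, w10 = 1, w11 = -1/2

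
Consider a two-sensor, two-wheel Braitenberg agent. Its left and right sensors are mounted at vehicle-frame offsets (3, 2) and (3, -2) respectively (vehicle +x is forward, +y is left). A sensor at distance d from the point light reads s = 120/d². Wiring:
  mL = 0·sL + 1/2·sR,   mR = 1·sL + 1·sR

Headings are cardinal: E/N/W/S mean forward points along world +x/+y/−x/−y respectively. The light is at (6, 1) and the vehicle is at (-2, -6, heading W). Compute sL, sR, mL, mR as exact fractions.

left sensor world pos  = (-5, -8); dL² = 202
right sensor world pos = (-5, -4); dR² = 146
sL = 120/202 = 60/101
sR = 120/146 = 60/73
mL = 0·sL + 1/2·sR = 30/73
mR = 1·sL + 1·sR = 10440/7373

60/101 60/73 30/73 10440/7373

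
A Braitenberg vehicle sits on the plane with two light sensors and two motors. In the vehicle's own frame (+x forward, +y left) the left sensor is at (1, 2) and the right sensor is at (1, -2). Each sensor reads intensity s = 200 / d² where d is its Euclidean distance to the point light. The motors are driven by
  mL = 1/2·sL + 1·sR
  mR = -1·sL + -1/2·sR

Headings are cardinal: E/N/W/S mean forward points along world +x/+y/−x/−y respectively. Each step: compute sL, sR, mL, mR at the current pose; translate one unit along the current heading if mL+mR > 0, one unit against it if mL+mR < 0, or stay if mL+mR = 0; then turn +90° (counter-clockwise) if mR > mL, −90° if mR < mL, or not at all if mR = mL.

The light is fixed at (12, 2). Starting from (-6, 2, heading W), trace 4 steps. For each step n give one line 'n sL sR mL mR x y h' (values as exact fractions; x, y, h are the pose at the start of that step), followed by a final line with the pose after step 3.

0 40/73 40/73 60/73 -60/73 -6 2 W
1 200/401 200/257 105900/103057 -91500/103057 -6 2 N
2 100/149 20/29 4430/4321 -4390/4321 -6 3 E
3 8/9 200/361 3244/3249 -3788/3249 -5 3 S
final -5 4 W

n=0: pose=(-6,2,W); sL=40/73, sR=40/73; mL=60/73, mR=-60/73; mL+mR=0 → advance +0; mR−mL=-120/73 → turn -1·90°
n=1: pose=(-6,2,N); sL=200/401, sR=200/257; mL=105900/103057, mR=-91500/103057; mL+mR=14400/103057 → advance +1; mR−mL=-197400/103057 → turn -1·90°
n=2: pose=(-6,3,E); sL=100/149, sR=20/29; mL=4430/4321, mR=-4390/4321; mL+mR=40/4321 → advance +1; mR−mL=-8820/4321 → turn -1·90°
n=3: pose=(-5,3,S); sL=8/9, sR=200/361; mL=3244/3249, mR=-3788/3249; mL+mR=-544/3249 → advance -1; mR−mL=-2344/1083 → turn -1·90°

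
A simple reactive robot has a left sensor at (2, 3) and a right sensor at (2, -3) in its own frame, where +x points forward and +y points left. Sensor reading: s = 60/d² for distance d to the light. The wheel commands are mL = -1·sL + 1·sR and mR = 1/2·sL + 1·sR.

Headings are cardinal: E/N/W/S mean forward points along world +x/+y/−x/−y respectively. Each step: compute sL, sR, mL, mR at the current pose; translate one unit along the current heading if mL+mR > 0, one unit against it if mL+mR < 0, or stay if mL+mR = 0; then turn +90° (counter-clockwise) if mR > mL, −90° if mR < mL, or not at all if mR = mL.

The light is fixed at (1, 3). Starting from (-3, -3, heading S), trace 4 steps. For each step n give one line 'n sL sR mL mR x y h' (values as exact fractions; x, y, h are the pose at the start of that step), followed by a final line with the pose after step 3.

n=0: pose=(-3,-3,S); sL=12/13, sR=60/113; mL=-576/1469, mR=1458/1469; mL+mR=882/1469 → advance +1; mR−mL=18/13 → turn +1·90°
n=1: pose=(-3,-4,E); sL=3, sR=15/26; mL=-63/26, mR=27/13; mL+mR=-9/26 → advance -1; mR−mL=9/2 → turn +1·90°
n=2: pose=(-4,-4,N); sL=60/89, sR=60/29; mL=3600/2581, mR=6210/2581; mL+mR=9810/2581 → advance +1; mR−mL=90/89 → turn +1·90°
n=3: pose=(-4,-3,W); sL=6/13, sR=30/29; mL=216/377, mR=477/377; mL+mR=693/377 → advance +1; mR−mL=9/13 → turn +1·90°

0 12/13 60/113 -576/1469 1458/1469 -3 -3 S
1 3 15/26 -63/26 27/13 -3 -4 E
2 60/89 60/29 3600/2581 6210/2581 -4 -4 N
3 6/13 30/29 216/377 477/377 -4 -3 W
final -5 -3 S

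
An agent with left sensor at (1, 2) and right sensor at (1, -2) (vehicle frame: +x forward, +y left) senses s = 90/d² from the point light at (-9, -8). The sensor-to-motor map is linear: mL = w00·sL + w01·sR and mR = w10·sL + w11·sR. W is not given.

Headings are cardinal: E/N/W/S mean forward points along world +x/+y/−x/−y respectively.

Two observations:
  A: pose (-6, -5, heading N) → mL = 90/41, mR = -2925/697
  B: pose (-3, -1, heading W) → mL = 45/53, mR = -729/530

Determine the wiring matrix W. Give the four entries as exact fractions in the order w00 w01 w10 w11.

obs A: pose=(-6,-5,N) → sL=90/17, sR=90/41, mL=90/41, mR=-2925/697
obs B: pose=(-3,-1,W) → sL=9/5, sR=45/53, mL=45/53, mR=-729/530
sensor matrix S = [[90/17, 90/41], [9/5, 45/53]]; det S = 20088/36941
solve [mL_A; mL_B] = S·[w00; w01] and [mR_A; mR_B] = S·[w10; w11]:
  w00 = 0, w01 = 1, w10 = -1, w11 = 1/2

0 1 -1 1/2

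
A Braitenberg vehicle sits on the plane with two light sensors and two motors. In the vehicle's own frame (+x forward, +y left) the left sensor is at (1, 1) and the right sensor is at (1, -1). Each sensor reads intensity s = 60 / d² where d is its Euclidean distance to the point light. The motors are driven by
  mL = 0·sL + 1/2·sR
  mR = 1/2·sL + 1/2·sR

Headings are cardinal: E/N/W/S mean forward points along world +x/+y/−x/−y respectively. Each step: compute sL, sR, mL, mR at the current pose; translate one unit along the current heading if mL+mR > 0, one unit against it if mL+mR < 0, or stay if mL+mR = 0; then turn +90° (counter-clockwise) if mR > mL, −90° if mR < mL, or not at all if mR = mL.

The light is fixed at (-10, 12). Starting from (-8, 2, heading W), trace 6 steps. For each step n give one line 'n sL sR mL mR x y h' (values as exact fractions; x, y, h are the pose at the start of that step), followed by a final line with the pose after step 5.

n=0: pose=(-8,2,W); sL=30/61, sR=30/41; mL=15/41, mR=1530/2501; mL+mR=2445/2501 → advance +1; mR−mL=15/61 → turn +1·90°
n=1: pose=(-9,2,S); sL=12/25, sR=60/121; mL=30/121, mR=1476/3025; mL+mR=2226/3025 → advance +1; mR−mL=6/25 → turn +1·90°
n=2: pose=(-9,1,E); sL=15/26, sR=15/37; mL=15/74, mR=945/1924; mL+mR=1335/1924 → advance +1; mR−mL=15/52 → turn +1·90°
n=3: pose=(-8,1,N); sL=60/101, sR=60/109; mL=30/109, mR=6300/11009; mL+mR=9330/11009 → advance +1; mR−mL=30/101 → turn +1·90°
n=4: pose=(-8,2,W); sL=30/61, sR=30/41; mL=15/41, mR=1530/2501; mL+mR=2445/2501 → advance +1; mR−mL=15/61 → turn +1·90°
n=5: pose=(-9,2,S); sL=12/25, sR=60/121; mL=30/121, mR=1476/3025; mL+mR=2226/3025 → advance +1; mR−mL=6/25 → turn +1·90°

0 30/61 30/41 15/41 1530/2501 -8 2 W
1 12/25 60/121 30/121 1476/3025 -9 2 S
2 15/26 15/37 15/74 945/1924 -9 1 E
3 60/101 60/109 30/109 6300/11009 -8 1 N
4 30/61 30/41 15/41 1530/2501 -8 2 W
5 12/25 60/121 30/121 1476/3025 -9 2 S
final -9 1 E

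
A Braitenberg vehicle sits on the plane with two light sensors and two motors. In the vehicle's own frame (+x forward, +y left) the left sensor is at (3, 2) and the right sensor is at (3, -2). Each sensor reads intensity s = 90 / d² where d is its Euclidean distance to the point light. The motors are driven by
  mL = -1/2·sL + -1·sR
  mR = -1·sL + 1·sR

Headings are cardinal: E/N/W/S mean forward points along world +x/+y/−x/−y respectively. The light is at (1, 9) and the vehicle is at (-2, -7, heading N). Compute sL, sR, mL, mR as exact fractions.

45/97 9/17 -2511/3298 108/1649

left sensor world pos  = (-4, -4); dL² = 194
right sensor world pos = (0, -4); dR² = 170
sL = 90/194 = 45/97
sR = 90/170 = 9/17
mL = -1/2·sL + -1·sR = -2511/3298
mR = -1·sL + 1·sR = 108/1649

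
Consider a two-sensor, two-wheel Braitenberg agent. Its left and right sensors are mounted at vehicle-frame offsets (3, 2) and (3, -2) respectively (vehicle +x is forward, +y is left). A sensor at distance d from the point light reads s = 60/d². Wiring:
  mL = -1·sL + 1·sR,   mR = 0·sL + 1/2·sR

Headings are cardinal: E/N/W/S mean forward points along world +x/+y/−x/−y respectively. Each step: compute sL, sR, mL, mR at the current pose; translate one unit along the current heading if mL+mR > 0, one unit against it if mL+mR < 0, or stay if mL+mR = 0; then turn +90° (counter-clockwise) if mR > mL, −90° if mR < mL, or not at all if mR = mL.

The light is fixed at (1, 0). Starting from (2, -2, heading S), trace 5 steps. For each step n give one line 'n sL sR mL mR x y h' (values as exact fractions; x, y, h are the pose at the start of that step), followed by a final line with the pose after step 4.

0 30/17 30/13 120/221 15/13 2 -2 S
1 60/17 60/41 -1440/697 30/41 2 -3 E
2 15 15 0 15/2 1 -3 N
3 12/5 20/3 64/15 10/3 1 -2 W
4 6 30 24 15 0 -2 N
final 0 -1 E

n=0: pose=(2,-2,S); sL=30/17, sR=30/13; mL=120/221, mR=15/13; mL+mR=375/221 → advance +1; mR−mL=135/221 → turn +1·90°
n=1: pose=(2,-3,E); sL=60/17, sR=60/41; mL=-1440/697, mR=30/41; mL+mR=-930/697 → advance -1; mR−mL=1950/697 → turn +1·90°
n=2: pose=(1,-3,N); sL=15, sR=15; mL=0, mR=15/2; mL+mR=15/2 → advance +1; mR−mL=15/2 → turn +1·90°
n=3: pose=(1,-2,W); sL=12/5, sR=20/3; mL=64/15, mR=10/3; mL+mR=38/5 → advance +1; mR−mL=-14/15 → turn -1·90°
n=4: pose=(0,-2,N); sL=6, sR=30; mL=24, mR=15; mL+mR=39 → advance +1; mR−mL=-9 → turn -1·90°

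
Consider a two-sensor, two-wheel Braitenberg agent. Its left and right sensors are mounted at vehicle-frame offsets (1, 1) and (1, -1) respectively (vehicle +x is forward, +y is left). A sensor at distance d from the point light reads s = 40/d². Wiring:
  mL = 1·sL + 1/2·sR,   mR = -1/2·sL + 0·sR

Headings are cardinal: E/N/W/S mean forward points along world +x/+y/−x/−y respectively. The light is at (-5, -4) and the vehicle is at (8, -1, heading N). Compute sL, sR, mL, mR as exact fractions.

1/4 10/53 73/212 -1/8

left sensor world pos  = (7, 0); dL² = 160
right sensor world pos = (9, 0); dR² = 212
sL = 40/160 = 1/4
sR = 40/212 = 10/53
mL = 1·sL + 1/2·sR = 73/212
mR = -1/2·sL + 0·sR = -1/8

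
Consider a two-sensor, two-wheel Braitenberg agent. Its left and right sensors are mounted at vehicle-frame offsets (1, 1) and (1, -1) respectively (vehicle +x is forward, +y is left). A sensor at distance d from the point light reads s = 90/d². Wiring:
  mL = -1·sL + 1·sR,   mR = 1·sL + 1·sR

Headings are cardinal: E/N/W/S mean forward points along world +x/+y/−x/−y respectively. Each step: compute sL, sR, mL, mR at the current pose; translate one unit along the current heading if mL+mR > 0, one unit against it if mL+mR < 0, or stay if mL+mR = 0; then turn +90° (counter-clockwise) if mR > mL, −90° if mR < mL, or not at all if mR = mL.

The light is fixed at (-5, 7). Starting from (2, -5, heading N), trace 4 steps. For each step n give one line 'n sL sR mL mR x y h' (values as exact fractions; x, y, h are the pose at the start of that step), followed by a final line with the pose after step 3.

n=0: pose=(2,-5,N); sL=90/157, sR=18/37; mL=-504/5809, mR=6156/5809; mL+mR=36/37 → advance +1; mR−mL=180/157 → turn +1·90°
n=1: pose=(2,-4,W); sL=1/2, sR=45/68; mL=11/68, mR=79/68; mL+mR=45/34 → advance +1; mR−mL=1 → turn +1·90°
n=2: pose=(1,-4,S); sL=90/193, sR=90/169; mL=2160/32617, mR=32580/32617; mL+mR=180/169 → advance +1; mR−mL=180/193 → turn +1·90°
n=3: pose=(1,-5,E); sL=9/17, sR=45/109; mL=-216/1853, mR=1746/1853; mL+mR=90/109 → advance +1; mR−mL=18/17 → turn +1·90°

0 90/157 18/37 -504/5809 6156/5809 2 -5 N
1 1/2 45/68 11/68 79/68 2 -4 W
2 90/193 90/169 2160/32617 32580/32617 1 -4 S
3 9/17 45/109 -216/1853 1746/1853 1 -5 E
final 2 -5 N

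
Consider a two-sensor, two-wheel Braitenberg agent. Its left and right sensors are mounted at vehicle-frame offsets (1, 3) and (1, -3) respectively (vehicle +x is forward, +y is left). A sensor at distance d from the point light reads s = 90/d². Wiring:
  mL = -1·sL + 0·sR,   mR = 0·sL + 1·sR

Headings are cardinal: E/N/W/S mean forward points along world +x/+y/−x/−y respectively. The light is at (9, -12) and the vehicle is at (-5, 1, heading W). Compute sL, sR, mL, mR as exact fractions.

left sensor world pos  = (-6, -2); dL² = 325
right sensor world pos = (-6, 4); dR² = 481
sL = 90/325 = 18/65
sR = 90/481 = 90/481
mL = -1·sL + 0·sR = -18/65
mR = 0·sL + 1·sR = 90/481

18/65 90/481 -18/65 90/481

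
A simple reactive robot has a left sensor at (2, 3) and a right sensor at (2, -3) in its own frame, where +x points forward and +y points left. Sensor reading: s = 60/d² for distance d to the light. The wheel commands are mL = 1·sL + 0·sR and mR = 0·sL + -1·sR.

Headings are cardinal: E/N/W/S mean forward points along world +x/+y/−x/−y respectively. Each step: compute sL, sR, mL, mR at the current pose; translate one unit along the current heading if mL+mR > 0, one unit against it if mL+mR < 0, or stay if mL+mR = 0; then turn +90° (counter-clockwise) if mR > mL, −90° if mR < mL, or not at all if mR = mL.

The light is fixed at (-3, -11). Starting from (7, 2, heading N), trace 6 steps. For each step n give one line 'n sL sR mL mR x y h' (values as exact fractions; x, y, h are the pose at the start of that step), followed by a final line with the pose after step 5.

n=0: pose=(7,2,N); sL=30/137, sR=30/197; mL=30/137, mR=-30/197; mL+mR=1800/26989 → advance +1; mR−mL=-10020/26989 → turn -1·90°
n=1: pose=(7,3,E); sL=60/433, sR=12/53; mL=60/433, mR=-12/53; mL+mR=-2016/22949 → advance -1; mR−mL=-8376/22949 → turn -1·90°
n=2: pose=(6,3,S); sL=5/24, sR=1/3; mL=5/24, mR=-1/3; mL+mR=-1/8 → advance -1; mR−mL=-13/24 → turn -1·90°
n=3: pose=(6,4,W); sL=60/193, sR=60/373; mL=60/193, mR=-60/373; mL+mR=10800/71989 → advance +1; mR−mL=-33960/71989 → turn -1·90°
n=4: pose=(5,4,N); sL=30/157, sR=6/41; mL=30/157, mR=-6/41; mL+mR=288/6437 → advance +1; mR−mL=-2172/6437 → turn -1·90°
n=5: pose=(5,5,E); sL=60/461, sR=60/269; mL=60/461, mR=-60/269; mL+mR=-11520/124009 → advance -1; mR−mL=-43800/124009 → turn -1·90°

0 30/137 30/197 30/137 -30/197 7 2 N
1 60/433 12/53 60/433 -12/53 7 3 E
2 5/24 1/3 5/24 -1/3 6 3 S
3 60/193 60/373 60/193 -60/373 6 4 W
4 30/157 6/41 30/157 -6/41 5 4 N
5 60/461 60/269 60/461 -60/269 5 5 E
final 4 5 S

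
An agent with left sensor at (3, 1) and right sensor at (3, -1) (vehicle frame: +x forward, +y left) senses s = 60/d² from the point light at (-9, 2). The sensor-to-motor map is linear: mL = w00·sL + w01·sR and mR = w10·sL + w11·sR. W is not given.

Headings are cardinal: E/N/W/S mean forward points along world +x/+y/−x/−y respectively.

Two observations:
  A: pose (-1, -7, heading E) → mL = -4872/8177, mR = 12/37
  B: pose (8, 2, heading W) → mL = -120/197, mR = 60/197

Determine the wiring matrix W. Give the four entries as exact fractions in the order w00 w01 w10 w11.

-1 -1 1 0

obs A: pose=(-1,-7,E) → sL=12/37, sR=60/221, mL=-4872/8177, mR=12/37
obs B: pose=(8,2,W) → sL=60/197, sR=60/197, mL=-120/197, mR=60/197
sensor matrix S = [[12/37, 60/221], [60/197, 60/197]]; det S = 25920/1610869
solve [mL_A; mL_B] = S·[w00; w01] and [mR_A; mR_B] = S·[w10; w11]:
  w00 = -1, w01 = -1, w10 = 1, w11 = 0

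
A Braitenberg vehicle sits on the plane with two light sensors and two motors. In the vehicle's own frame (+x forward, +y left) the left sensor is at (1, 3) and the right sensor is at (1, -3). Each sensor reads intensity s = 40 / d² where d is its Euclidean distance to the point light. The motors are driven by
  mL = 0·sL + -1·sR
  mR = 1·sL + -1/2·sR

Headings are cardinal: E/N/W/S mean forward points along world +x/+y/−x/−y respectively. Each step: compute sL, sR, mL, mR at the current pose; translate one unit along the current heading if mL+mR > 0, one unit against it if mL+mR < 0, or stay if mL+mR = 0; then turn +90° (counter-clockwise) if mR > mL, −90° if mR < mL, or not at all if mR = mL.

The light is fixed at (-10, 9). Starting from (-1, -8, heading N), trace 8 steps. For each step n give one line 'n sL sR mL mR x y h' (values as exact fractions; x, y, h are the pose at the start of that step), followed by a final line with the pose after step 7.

0 10/73 1/10 -1/10 127/1460 -1 -8 N
1 8/101 40/289 -40/289 292/29189 -1 -9 W
2 4/53 4/41 -4/41 58/2173 0 -9 S
3 40/317 40/521 -40/521 14500/165157 0 -8 E
4 1/8 10/113 -10/113 73/904 1 -8 N
5 40/541 8/65 -8/65 436/35165 1 -9 W
6 20/293 20/221 -20/221 1490/64753 2 -9 S
7 8/73 40/569 -40/569 3092/41537 2 -8 E
final 3 -8 N

n=0: pose=(-1,-8,N); sL=10/73, sR=1/10; mL=-1/10, mR=127/1460; mL+mR=-19/1460 → advance -1; mR−mL=273/1460 → turn +1·90°
n=1: pose=(-1,-9,W); sL=8/101, sR=40/289; mL=-40/289, mR=292/29189; mL+mR=-3748/29189 → advance -1; mR−mL=4332/29189 → turn +1·90°
n=2: pose=(0,-9,S); sL=4/53, sR=4/41; mL=-4/41, mR=58/2173; mL+mR=-154/2173 → advance -1; mR−mL=270/2173 → turn +1·90°
n=3: pose=(0,-8,E); sL=40/317, sR=40/521; mL=-40/521, mR=14500/165157; mL+mR=1820/165157 → advance +1; mR−mL=27180/165157 → turn +1·90°
n=4: pose=(1,-8,N); sL=1/8, sR=10/113; mL=-10/113, mR=73/904; mL+mR=-7/904 → advance -1; mR−mL=153/904 → turn +1·90°
n=5: pose=(1,-9,W); sL=40/541, sR=8/65; mL=-8/65, mR=436/35165; mL+mR=-3892/35165 → advance -1; mR−mL=4764/35165 → turn +1·90°
n=6: pose=(2,-9,S); sL=20/293, sR=20/221; mL=-20/221, mR=1490/64753; mL+mR=-4370/64753 → advance -1; mR−mL=7350/64753 → turn +1·90°
n=7: pose=(2,-8,E); sL=8/73, sR=40/569; mL=-40/569, mR=3092/41537; mL+mR=172/41537 → advance +1; mR−mL=6012/41537 → turn +1·90°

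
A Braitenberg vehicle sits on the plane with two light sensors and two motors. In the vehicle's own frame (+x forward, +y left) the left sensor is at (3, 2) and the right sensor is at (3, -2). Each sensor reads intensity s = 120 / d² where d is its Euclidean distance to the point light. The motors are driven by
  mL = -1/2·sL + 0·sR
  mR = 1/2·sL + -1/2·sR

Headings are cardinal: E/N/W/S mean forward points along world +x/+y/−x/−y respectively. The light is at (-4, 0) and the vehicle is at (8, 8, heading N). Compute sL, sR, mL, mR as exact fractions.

left sensor world pos  = (6, 11); dL² = 221
right sensor world pos = (10, 11); dR² = 317
sL = 120/221 = 120/221
sR = 120/317 = 120/317
mL = -1/2·sL + 0·sR = -60/221
mR = 1/2·sL + -1/2·sR = 5760/70057

120/221 120/317 -60/221 5760/70057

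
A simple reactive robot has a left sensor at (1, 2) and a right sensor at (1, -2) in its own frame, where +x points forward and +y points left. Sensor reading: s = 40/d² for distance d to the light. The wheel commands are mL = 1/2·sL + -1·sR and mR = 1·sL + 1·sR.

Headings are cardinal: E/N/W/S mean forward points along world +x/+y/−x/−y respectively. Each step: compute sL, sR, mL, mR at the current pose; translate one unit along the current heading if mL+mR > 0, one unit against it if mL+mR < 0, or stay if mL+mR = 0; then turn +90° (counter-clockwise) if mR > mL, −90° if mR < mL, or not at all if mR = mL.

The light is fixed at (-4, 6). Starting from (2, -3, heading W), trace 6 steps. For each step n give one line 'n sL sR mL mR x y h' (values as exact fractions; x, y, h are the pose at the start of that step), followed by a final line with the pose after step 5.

0 20/73 20/37 -1090/2701 2200/2701 2 -3 W
1 40/149 40/109 -3780/16241 10320/16241 1 -3 S
2 2/5 2/9 -1/45 28/45 1 -4 E
3 40/97 8/29 -196/2813 1936/2813 2 -4 N
4 20/73 20/37 -1090/2701 2200/2701 2 -3 W
5 40/149 40/109 -3780/16241 10320/16241 1 -3 S
final 1 -4 E

n=0: pose=(2,-3,W); sL=20/73, sR=20/37; mL=-1090/2701, mR=2200/2701; mL+mR=30/73 → advance +1; mR−mL=3290/2701 → turn +1·90°
n=1: pose=(1,-3,S); sL=40/149, sR=40/109; mL=-3780/16241, mR=10320/16241; mL+mR=60/149 → advance +1; mR−mL=14100/16241 → turn +1·90°
n=2: pose=(1,-4,E); sL=2/5, sR=2/9; mL=-1/45, mR=28/45; mL+mR=3/5 → advance +1; mR−mL=29/45 → turn +1·90°
n=3: pose=(2,-4,N); sL=40/97, sR=8/29; mL=-196/2813, mR=1936/2813; mL+mR=60/97 → advance +1; mR−mL=2132/2813 → turn +1·90°
n=4: pose=(2,-3,W); sL=20/73, sR=20/37; mL=-1090/2701, mR=2200/2701; mL+mR=30/73 → advance +1; mR−mL=3290/2701 → turn +1·90°
n=5: pose=(1,-3,S); sL=40/149, sR=40/109; mL=-3780/16241, mR=10320/16241; mL+mR=60/149 → advance +1; mR−mL=14100/16241 → turn +1·90°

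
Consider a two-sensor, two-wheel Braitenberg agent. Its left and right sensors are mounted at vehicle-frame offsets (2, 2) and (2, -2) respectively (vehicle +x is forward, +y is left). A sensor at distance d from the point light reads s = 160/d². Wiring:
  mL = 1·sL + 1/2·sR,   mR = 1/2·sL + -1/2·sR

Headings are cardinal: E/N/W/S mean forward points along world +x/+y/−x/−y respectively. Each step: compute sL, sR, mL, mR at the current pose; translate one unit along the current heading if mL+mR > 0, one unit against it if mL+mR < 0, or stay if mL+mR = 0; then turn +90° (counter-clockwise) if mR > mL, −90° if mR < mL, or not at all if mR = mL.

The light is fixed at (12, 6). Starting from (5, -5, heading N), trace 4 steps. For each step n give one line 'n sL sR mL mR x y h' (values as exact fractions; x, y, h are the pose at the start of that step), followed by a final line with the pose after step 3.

n=0: pose=(5,-5,N); sL=80/81, sR=80/53; mL=7480/4293, mR=-1120/4293; mL+mR=40/27 → advance +1; mR−mL=-8600/4293 → turn -1·90°
n=1: pose=(5,-4,E); sL=160/89, sR=160/169; mL=34160/15041, mR=6400/15041; mL+mR=240/89 → advance +1; mR−mL=-27760/15041 → turn -1·90°
n=2: pose=(6,-4,S); sL=1, sR=10/13; mL=18/13, mR=3/26; mL+mR=3/2 → advance +1; mR−mL=-33/26 → turn -1·90°
n=3: pose=(6,-5,W); sL=160/233, sR=32/29; mL=8368/6757, mR=-1408/6757; mL+mR=240/233 → advance +1; mR−mL=-9776/6757 → turn -1·90°

0 80/81 80/53 7480/4293 -1120/4293 5 -5 N
1 160/89 160/169 34160/15041 6400/15041 5 -4 E
2 1 10/13 18/13 3/26 6 -4 S
3 160/233 32/29 8368/6757 -1408/6757 6 -5 W
final 5 -5 N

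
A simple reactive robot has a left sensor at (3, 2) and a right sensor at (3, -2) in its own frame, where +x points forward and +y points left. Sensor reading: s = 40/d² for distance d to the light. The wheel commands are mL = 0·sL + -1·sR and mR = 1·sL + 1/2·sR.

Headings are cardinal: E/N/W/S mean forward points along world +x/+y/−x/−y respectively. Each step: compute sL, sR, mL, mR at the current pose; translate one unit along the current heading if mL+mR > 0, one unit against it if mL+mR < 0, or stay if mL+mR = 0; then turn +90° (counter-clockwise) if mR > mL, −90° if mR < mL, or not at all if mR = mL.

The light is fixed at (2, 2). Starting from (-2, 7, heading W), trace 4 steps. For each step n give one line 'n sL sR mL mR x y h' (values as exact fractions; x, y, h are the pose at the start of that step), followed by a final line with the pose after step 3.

n=0: pose=(-2,7,W); sL=20/29, sR=20/49; mL=-20/49, mR=1270/1421; mL+mR=690/1421 → advance +1; mR−mL=1850/1421 → turn +1·90°
n=1: pose=(-3,7,S); sL=40/13, sR=40/53; mL=-40/53, mR=2380/689; mL+mR=1860/689 → advance +1; mR−mL=2900/689 → turn +1·90°
n=2: pose=(-3,6,E); sL=1, sR=5; mL=-5, mR=7/2; mL+mR=-3/2 → advance -1; mR−mL=17/2 → turn +1·90°
n=3: pose=(-4,6,N); sL=40/113, sR=8/13; mL=-8/13, mR=972/1469; mL+mR=68/1469 → advance +1; mR−mL=1876/1469 → turn +1·90°

0 20/29 20/49 -20/49 1270/1421 -2 7 W
1 40/13 40/53 -40/53 2380/689 -3 7 S
2 1 5 -5 7/2 -3 6 E
3 40/113 8/13 -8/13 972/1469 -4 6 N
final -4 7 W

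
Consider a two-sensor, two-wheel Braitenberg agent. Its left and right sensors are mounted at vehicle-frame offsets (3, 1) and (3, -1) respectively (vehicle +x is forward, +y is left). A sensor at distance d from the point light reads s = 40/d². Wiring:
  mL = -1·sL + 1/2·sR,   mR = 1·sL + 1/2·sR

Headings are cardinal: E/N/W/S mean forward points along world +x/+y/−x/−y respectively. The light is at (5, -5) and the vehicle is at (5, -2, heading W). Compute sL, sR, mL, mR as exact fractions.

left sensor world pos  = (2, -3); dL² = 13
right sensor world pos = (2, -1); dR² = 25
sL = 40/13 = 40/13
sR = 40/25 = 8/5
mL = -1·sL + 1/2·sR = -148/65
mR = 1·sL + 1/2·sR = 252/65

40/13 8/5 -148/65 252/65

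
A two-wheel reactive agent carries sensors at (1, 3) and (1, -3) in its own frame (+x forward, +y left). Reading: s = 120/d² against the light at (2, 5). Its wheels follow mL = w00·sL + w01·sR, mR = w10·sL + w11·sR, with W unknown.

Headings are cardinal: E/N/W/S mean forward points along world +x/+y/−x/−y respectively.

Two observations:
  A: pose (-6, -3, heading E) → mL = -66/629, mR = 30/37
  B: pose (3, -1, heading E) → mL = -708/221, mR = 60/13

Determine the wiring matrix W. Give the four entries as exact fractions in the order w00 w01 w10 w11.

-1/2 1 1/2 0

obs A: pose=(-6,-3,E) → sL=60/37, sR=12/17, mL=-66/629, mR=30/37
obs B: pose=(3,-1,E) → sL=120/13, sR=24/17, mL=-708/221, mR=60/13
sensor matrix S = [[60/37, 12/17], [120/13, 24/17]]; det S = -34560/8177
solve [mL_A; mL_B] = S·[w00; w01] and [mR_A; mR_B] = S·[w10; w11]:
  w00 = -1/2, w01 = 1, w10 = 1/2, w11 = 0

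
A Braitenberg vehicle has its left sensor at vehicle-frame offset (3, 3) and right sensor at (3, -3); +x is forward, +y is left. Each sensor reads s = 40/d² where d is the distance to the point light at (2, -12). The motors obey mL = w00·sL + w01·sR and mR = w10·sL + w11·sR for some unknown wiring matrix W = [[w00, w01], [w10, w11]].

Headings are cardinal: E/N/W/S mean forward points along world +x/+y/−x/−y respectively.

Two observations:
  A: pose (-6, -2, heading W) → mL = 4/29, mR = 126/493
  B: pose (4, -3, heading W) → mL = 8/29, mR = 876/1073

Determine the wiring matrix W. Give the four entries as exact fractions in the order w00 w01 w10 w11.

obs A: pose=(-6,-2,W) → sL=4/17, sR=4/29, mL=4/29, mR=126/493
obs B: pose=(4,-3,W) → sL=40/37, sR=8/29, mL=8/29, mR=876/1073
sensor matrix S = [[4/17, 4/29], [40/37, 8/29]]; det S = -1536/18241
solve [mL_A; mL_B] = S·[w00; w01] and [mR_A; mR_B] = S·[w10; w11]:
  w00 = 0, w01 = 1, w10 = 1/2, w11 = 1

0 1 1/2 1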